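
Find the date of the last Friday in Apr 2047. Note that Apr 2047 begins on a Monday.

Apr 2047 begins on a Monday, so the first Friday is Apr 5 (4 days later).
Apr 2047 has 30 days. Adding weeks: 5, 12, 19, 26 — the last one ≤ 30 is the 26th.

Apr 26, 2047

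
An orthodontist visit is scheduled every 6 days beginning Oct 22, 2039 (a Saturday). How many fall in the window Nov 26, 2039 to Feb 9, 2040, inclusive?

Occurrences land 6·i days after Oct 22, 2039 for i = 0, 1, 2, …
Nov 26, 2039 is 35 days after the start; 35 ÷ 6 = 5 remainder 5; since the remainder is 5, round up to i = 6. First occurrence in the window: #7 on Nov 27, 2039 (6×6 = 36 days in).
Feb 9, 2040 is 110 days after the start; 110 ÷ 6 = 18 remainder 2. Last occurrence in the window: #19 on Feb 7, 2040.
Occurrences #7 through #19: 13 in total.

13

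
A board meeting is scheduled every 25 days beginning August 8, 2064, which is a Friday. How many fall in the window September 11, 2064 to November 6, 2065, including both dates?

17

Occurrences land 25·i days after August 8, 2064 for i = 0, 1, 2, …
September 11, 2064 is 34 days after the start; 34 ÷ 25 = 1 remainder 9; since the remainder is 9, round up to i = 2. First occurrence in the window: #3 on September 27, 2064 (2×25 = 50 days in).
November 6, 2065 is 455 days after the start; 455 ÷ 25 = 18 remainder 5. Last occurrence in the window: #19 on November 1, 2065.
Occurrences #3 through #19: 17 in total.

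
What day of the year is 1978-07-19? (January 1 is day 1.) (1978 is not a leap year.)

200

Days in months before July: 31 + 28 + 31 + 30 + 31 + 30 = 181.
Plus 19 days into July → day 200.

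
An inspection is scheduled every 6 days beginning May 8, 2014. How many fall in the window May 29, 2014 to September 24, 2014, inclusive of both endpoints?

Occurrences land 6·i days after May 8, 2014 for i = 0, 1, 2, …
May 29, 2014 is 21 days after the start; 21 ÷ 6 = 3 remainder 3; since the remainder is 3, round up to i = 4. First occurrence in the window: #5 on June 1, 2014 (4×6 = 24 days in).
September 24, 2014 is 139 days after the start; 139 ÷ 6 = 23 remainder 1. Last occurrence in the window: #24 on September 23, 2014.
Occurrences #5 through #24: 20 in total.

20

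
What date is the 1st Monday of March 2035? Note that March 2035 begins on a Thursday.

March 2035 begins on a Thursday, so the first Monday is March 5 (4 days later).

2035-03-05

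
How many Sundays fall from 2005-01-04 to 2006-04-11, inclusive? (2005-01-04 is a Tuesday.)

66

2005-01-04 is a Tuesday; the first Sunday on or after it is 2005-01-09 (5 days later).
From 2005-01-09 to 2006-04-11: 356 + 101 = 457 days (rest of 2005, to 2006-04-11 in 2006).
457 ÷ 7 = 65 full weeks with remainder 2, so 65 more Sundays after the first → 66.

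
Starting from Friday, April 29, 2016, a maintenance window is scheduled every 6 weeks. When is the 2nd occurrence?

June 10, 2016

The 2nd occurrence is 1 interval after the first: 1 × 42 = 42 days after April 29, 2016.
April has 30 days — 1 day to the end of April leaves 41.
May has 31 days (10 left).
10 days into June → June 10, 2016.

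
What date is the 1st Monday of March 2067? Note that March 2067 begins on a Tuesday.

2067-03-07

March 2067 begins on a Tuesday, so the first Monday is March 7 (6 days later).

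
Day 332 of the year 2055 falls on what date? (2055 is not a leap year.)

January has 31 days (332 − 31 = 301 remain).
February has 28 days (301 − 28 = 273 remain).
March has 31 days (273 − 31 = 242 remain).
April has 30 days (242 − 30 = 212 remain).
May has 31 days (212 − 31 = 181 remain).
June has 30 days (181 − 30 = 151 remain).
July has 31 days (151 − 31 = 120 remain).
August has 31 days (120 − 31 = 89 remain).
September has 30 days (89 − 30 = 59 remain).
October has 31 days (59 − 31 = 28 remain).
28 into November → November 28.

November 28, 2055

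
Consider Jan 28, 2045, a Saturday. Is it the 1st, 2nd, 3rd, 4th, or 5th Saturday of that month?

Day 28 falls in week ⌈28/7⌉ of the month.
Days 1–7 hold the 1st Saturday, 8–14 the 2nd, 15–21 the 3rd, 22–28 the 4th, 29–31 the 5th.
28 is in the range for the 4th.

4th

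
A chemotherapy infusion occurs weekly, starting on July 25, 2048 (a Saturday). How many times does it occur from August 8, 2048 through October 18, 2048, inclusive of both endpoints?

Occurrences land 7·i days after July 25, 2048 for i = 0, 1, 2, …
August 8, 2048 is 14 days after the start; 14 ÷ 7 = 2 remainder 0. First occurrence in the window: #3 on August 8, 2048 (2×7 = 14 days in).
October 18, 2048 is 85 days after the start; 85 ÷ 7 = 12 remainder 1. Last occurrence in the window: #13 on October 17, 2048.
Occurrences #3 through #13: 11 in total.

11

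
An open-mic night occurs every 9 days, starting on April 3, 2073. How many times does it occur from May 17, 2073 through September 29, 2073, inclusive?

15

Occurrences land 9·i days after April 3, 2073 for i = 0, 1, 2, …
May 17, 2073 is 44 days after the start; 44 ÷ 9 = 4 remainder 8; since the remainder is 8, round up to i = 5. First occurrence in the window: #6 on May 18, 2073 (5×9 = 45 days in).
September 29, 2073 is 179 days after the start; 179 ÷ 9 = 19 remainder 8. Last occurrence in the window: #20 on September 21, 2073.
Occurrences #6 through #20: 15 in total.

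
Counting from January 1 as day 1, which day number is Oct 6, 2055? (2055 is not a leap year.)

Days in months before Oct: 31 + 28 + 31 + 30 + 31 + 30 + 31 + 31 + 30 = 273.
Plus 6 days into Oct → day 279.

279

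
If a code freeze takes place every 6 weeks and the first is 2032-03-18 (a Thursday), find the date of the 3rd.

2032-06-10

The 3rd occurrence is 2 intervals after the first: 2 × 42 = 84 days after 2032-03-18.
March has 31 days — 13 days to the end of March leaves 71.
April has 30 days (41 left).
May has 31 days (10 left).
10 days into June → 2032-06-10.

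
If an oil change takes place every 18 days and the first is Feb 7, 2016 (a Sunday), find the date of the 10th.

Jul 18, 2016

The 10th occurrence is 9 intervals after the first: 9 × 18 = 162 days after Feb 7, 2016.
Feb has 29 days — 22 days to the end of Feb leaves 140.
Mar has 31 days (109 left).
Apr has 30 days (79 left).
May has 31 days (48 left).
Jun has 30 days (18 left).
18 days into Jul → Jul 18, 2016.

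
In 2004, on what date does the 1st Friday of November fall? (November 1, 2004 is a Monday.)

November 2004 begins on a Monday, so the first Friday is November 5 (4 days later).

November 5, 2004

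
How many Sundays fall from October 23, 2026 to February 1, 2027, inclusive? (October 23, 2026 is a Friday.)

October 23, 2026 is a Friday; the first Sunday on or after it is October 25, 2026 (2 days later).
From October 25, 2026 to February 1, 2027: 6 + 30 + 31 + 31 + 1 = 99 days (rest of October, November, December, January, February).
99 ÷ 7 = 14 full weeks with remainder 1, so 14 more Sundays after the first → 15.

15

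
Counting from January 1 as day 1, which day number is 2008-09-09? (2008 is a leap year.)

253

Days in months before September: 31 + 29 + 31 + 30 + 31 + 30 + 31 + 31 = 244.
Plus 9 days into September → day 253.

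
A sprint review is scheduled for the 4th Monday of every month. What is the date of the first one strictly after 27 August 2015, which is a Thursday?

28 September 2015

August 2015 starts on a Saturday; its first Monday is the 3rd, so the 4th Monday is the 24th — 24 August 2015.
That is not after 27 August 2015, so look at September 2015.
September 2015 starts on a Tuesday; its first Monday is the 7th, so the 4th Monday is the 28th — 28 September 2015.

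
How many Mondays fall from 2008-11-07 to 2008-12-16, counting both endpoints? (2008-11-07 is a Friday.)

2008-11-07 is a Friday; the first Monday on or after it is 2008-11-10 (3 days later).
From 2008-11-10 to 2008-12-16: 20 + 16 = 36 days (rest of November, December).
36 ÷ 7 = 5 full weeks with remainder 1, so 5 more Mondays after the first → 6.

6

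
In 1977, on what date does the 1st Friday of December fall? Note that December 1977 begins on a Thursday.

2 December 1977

December 1977 begins on a Thursday, so the first Friday is December 2 (1 day later).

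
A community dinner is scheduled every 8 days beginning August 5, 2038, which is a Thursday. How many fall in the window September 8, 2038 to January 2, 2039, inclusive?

14

Occurrences land 8·i days after August 5, 2038 for i = 0, 1, 2, …
September 8, 2038 is 34 days after the start; 34 ÷ 8 = 4 remainder 2; since the remainder is 2, round up to i = 5. First occurrence in the window: #6 on September 14, 2038 (5×8 = 40 days in).
January 2, 2039 is 150 days after the start; 150 ÷ 8 = 18 remainder 6. Last occurrence in the window: #19 on December 27, 2038.
Occurrences #6 through #19: 14 in total.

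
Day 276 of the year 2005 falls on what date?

2005-10-03

January has 31 days (276 − 31 = 245 remain).
February has 28 days (245 − 28 = 217 remain).
March has 31 days (217 − 31 = 186 remain).
April has 30 days (186 − 30 = 156 remain).
May has 31 days (156 − 31 = 125 remain).
June has 30 days (125 − 30 = 95 remain).
July has 31 days (95 − 31 = 64 remain).
August has 31 days (64 − 31 = 33 remain).
September has 30 days (33 − 30 = 3 remain).
3 into October → October 3.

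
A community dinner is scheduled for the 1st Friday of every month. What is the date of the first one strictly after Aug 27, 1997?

Aug 1997 starts on a Friday, so its 1st Friday is Aug 1, 1997.
That is not after Aug 27, 1997, so look at Sep 1997.
Sep 1997 starts on a Monday, so its 1st Friday is Sep 5, 1997 (4 days in).

Sep 5, 1997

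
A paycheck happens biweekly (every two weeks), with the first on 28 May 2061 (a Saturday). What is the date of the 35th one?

The 35th occurrence is 34 intervals after the first: 34 × 14 = 476 days after 28 May 2061.
May has 31 days — 3 days to the end of May leaves 473.
From end of May to end of 2061 is 214 days (259 left).
January has 31 days (228 left).
February has 28 days (200 left).
March has 31 days (169 left).
April has 30 days (139 left).
May has 31 days (108 left).
June has 30 days (78 left).
July has 31 days (47 left).
August has 31 days (16 left).
16 days into September → 16 September 2062.

16 September 2062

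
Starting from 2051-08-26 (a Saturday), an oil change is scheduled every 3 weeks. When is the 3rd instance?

2051-10-07

The 3rd occurrence is 2 intervals after the first: 2 × 21 = 42 days after 2051-08-26.
August has 31 days — 5 days to the end of August leaves 37.
September has 30 days (7 left).
7 days into October → 2051-10-07.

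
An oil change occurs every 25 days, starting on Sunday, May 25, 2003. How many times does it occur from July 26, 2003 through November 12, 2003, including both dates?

Occurrences land 25·i days after May 25, 2003 for i = 0, 1, 2, …
July 26, 2003 is 62 days after the start; 62 ÷ 25 = 2 remainder 12; since the remainder is 12, round up to i = 3. First occurrence in the window: #4 on August 8, 2003 (3×25 = 75 days in).
November 12, 2003 is 171 days after the start; 171 ÷ 25 = 6 remainder 21. Last occurrence in the window: #7 on October 22, 2003.
Occurrences #4 through #7: 4 in total.

4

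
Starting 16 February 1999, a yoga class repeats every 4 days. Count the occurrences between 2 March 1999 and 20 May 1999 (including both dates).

20

Occurrences land 4·i days after 16 February 1999 for i = 0, 1, 2, …
2 March 1999 is 14 days after the start; 14 ÷ 4 = 3 remainder 2; since the remainder is 2, round up to i = 4. First occurrence in the window: #5 on 4 March 1999 (4×4 = 16 days in).
20 May 1999 is 93 days after the start; 93 ÷ 4 = 23 remainder 1. Last occurrence in the window: #24 on 19 May 1999.
Occurrences #5 through #24: 20 in total.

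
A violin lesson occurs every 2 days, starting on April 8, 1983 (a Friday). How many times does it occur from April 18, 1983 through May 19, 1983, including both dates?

16

Occurrences land 2·i days after April 8, 1983 for i = 0, 1, 2, …
April 18, 1983 is 10 days after the start; 10 ÷ 2 = 5 remainder 0. First occurrence in the window: #6 on April 18, 1983 (5×2 = 10 days in).
May 19, 1983 is 41 days after the start; 41 ÷ 2 = 20 remainder 1. Last occurrence in the window: #21 on May 18, 1983.
Occurrences #6 through #21: 16 in total.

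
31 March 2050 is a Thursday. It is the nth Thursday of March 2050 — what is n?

5th

Day 31 falls in week ⌈31/7⌉ of the month.
Days 1–7 hold the 1st Thursday, 8–14 the 2nd, 15–21 the 3rd, 22–28 the 4th, 29–31 the 5th.
31 is in the range for the 5th.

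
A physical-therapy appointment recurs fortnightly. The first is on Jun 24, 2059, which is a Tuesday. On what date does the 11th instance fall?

Nov 11, 2059

The 11th occurrence is 10 intervals after the first: 10 × 14 = 140 days after Jun 24, 2059.
Jun has 30 days — 6 days to the end of Jun leaves 134.
Jul has 31 days (103 left).
Aug has 31 days (72 left).
Sep has 30 days (42 left).
Oct has 31 days (11 left).
11 days into Nov → Nov 11, 2059.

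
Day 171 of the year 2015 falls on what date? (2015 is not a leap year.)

June 20, 2015

January has 31 days (171 − 31 = 140 remain).
February has 28 days (140 − 28 = 112 remain).
March has 31 days (112 − 31 = 81 remain).
April has 30 days (81 − 30 = 51 remain).
May has 31 days (51 − 31 = 20 remain).
20 into June → June 20.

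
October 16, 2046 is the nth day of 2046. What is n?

Days in months before October: 31 + 28 + 31 + 30 + 31 + 30 + 31 + 31 + 30 = 273.
Plus 16 days into October → day 289.

289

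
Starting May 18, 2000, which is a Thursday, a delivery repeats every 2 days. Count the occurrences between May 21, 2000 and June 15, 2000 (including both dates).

13

Occurrences land 2·i days after May 18, 2000 for i = 0, 1, 2, …
May 21, 2000 is 3 days after the start; 3 ÷ 2 = 1 remainder 1; since the remainder is 1, round up to i = 2. First occurrence in the window: #3 on May 22, 2000 (2×2 = 4 days in).
June 15, 2000 is 28 days after the start; 28 ÷ 2 = 14 remainder 0. Last occurrence in the window: #15 on June 15, 2000.
Occurrences #3 through #15: 13 in total.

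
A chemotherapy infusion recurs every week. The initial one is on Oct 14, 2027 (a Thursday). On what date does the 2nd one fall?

The 2nd occurrence is 1 interval after the first: 1 × 7 = 7 days after Oct 14, 2027.
7 days later is Oct 21, 2027.

Oct 21, 2027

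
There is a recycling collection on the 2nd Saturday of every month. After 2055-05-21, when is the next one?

2055-06-12

May 2055 starts on a Saturday; its first Saturday is the 1st, so the 2nd Saturday is the 8th — 2055-05-08.
That is not after 2055-05-21, so look at June 2055.
June 2055 starts on a Tuesday; its first Saturday is the 5th, so the 2nd Saturday is the 12th — 2055-06-12.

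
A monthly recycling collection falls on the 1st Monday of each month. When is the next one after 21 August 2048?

7 September 2048

August 2048 starts on a Saturday, so its 1st Monday is 3 August 2048 (2 days in).
That is not after 21 August 2048, so look at September 2048.
September 2048 starts on a Tuesday, so its 1st Monday is 7 September 2048 (6 days in).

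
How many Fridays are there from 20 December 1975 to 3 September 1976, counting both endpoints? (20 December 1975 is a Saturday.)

37

20 December 1975 is a Saturday; the first Friday on or after it is 26 December 1975 (6 days later).
From 26 December 1975 to 3 September 1976: 5 + 31 + 29 + 31 + 30 + 31 + 30 + 31 + 31 + 3 = 252 days (rest of December, January, February, March, April, May, June, July, August, September).
252 ÷ 7 = 36 full weeks with remainder 0, so 36 more Fridays after the first → 37.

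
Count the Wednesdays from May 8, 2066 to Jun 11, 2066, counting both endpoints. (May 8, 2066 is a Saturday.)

5

May 8, 2066 is a Saturday; the first Wednesday on or after it is May 12, 2066 (4 days later).
From May 12, 2066 to Jun 11, 2066: 19 + 11 = 30 days (rest of May, Jun).
30 ÷ 7 = 4 full weeks with remainder 2, so 4 more Wednesdays after the first → 5.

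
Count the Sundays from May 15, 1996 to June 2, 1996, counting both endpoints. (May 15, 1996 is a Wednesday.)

3

May 15, 1996 is a Wednesday; the first Sunday on or after it is May 19, 1996 (4 days later).
From May 19, 1996 to June 2, 1996: 12 + 2 = 14 days (rest of May, June).
14 ÷ 7 = 2 full weeks with remainder 0, so 2 more Sundays after the first → 3.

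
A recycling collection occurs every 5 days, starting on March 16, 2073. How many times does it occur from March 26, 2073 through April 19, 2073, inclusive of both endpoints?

Occurrences land 5·i days after March 16, 2073 for i = 0, 1, 2, …
March 26, 2073 is 10 days after the start; 10 ÷ 5 = 2 remainder 0. First occurrence in the window: #3 on March 26, 2073 (2×5 = 10 days in).
April 19, 2073 is 34 days after the start; 34 ÷ 5 = 6 remainder 4. Last occurrence in the window: #7 on April 15, 2073.
Occurrences #3 through #7: 5 in total.

5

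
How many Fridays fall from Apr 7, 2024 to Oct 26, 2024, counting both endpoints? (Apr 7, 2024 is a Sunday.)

Apr 7, 2024 is a Sunday; the first Friday on or after it is Apr 12, 2024 (5 days later).
From Apr 12, 2024 to Oct 26, 2024: 18 + 31 + 30 + 31 + 31 + 30 + 26 = 197 days (rest of Apr, May, Jun, Jul, Aug, Sep, Oct).
197 ÷ 7 = 28 full weeks with remainder 1, so 28 more Fridays after the first → 29.

29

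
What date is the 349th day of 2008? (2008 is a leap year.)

2008-12-14

January has 31 days (349 − 31 = 318 remain).
February has 29 days (318 − 29 = 289 remain).
March has 31 days (289 − 31 = 258 remain).
April has 30 days (258 − 30 = 228 remain).
May has 31 days (228 − 31 = 197 remain).
June has 30 days (197 − 30 = 167 remain).
July has 31 days (167 − 31 = 136 remain).
August has 31 days (136 − 31 = 105 remain).
September has 30 days (105 − 30 = 75 remain).
October has 31 days (75 − 31 = 44 remain).
November has 30 days (44 − 30 = 14 remain).
14 into December → December 14.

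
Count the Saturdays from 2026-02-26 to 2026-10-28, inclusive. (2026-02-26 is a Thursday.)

35

2026-02-26 is a Thursday; the first Saturday on or after it is 2026-02-28 (2 days later).
From 2026-02-28 to 2026-10-28: 0 + 31 + 30 + 31 + 30 + 31 + 31 + 30 + 28 = 242 days (rest of February, March, April, May, June, July, August, September, October).
242 ÷ 7 = 34 full weeks with remainder 4, so 34 more Saturdays after the first → 35.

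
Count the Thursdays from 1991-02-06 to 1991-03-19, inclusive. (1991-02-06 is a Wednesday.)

6

1991-02-06 is a Wednesday; the first Thursday on or after it is 1991-02-07 (1 day later).
From 1991-02-07 to 1991-03-19: 21 + 19 = 40 days (rest of February, March).
40 ÷ 7 = 5 full weeks with remainder 5, so 5 more Thursdays after the first → 6.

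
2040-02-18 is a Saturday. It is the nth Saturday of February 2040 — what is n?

Day 18 falls in week ⌈18/7⌉ of the month.
Days 1–7 hold the 1st Saturday, 8–14 the 2nd, 15–21 the 3rd, 22–28 the 4th, 29–31 the 5th.
18 is in the range for the 3rd.

3rd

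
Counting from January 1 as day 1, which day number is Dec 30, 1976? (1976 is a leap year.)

365

Days in months before Dec: 31 + 29 + 31 + 30 + 31 + 30 + 31 + 31 + 30 + 31 + 30 = 335.
Plus 30 days into Dec → day 365.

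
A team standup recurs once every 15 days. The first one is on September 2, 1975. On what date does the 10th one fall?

January 15, 1976

The 10th occurrence is 9 intervals after the first: 9 × 15 = 135 days after September 2, 1975.
September has 30 days — 28 days to the end of September leaves 107.
October has 31 days (76 left).
November has 30 days (46 left).
December has 31 days (15 left).
15 days into January → January 15, 1976.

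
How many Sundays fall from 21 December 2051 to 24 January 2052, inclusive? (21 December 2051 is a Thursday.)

21 December 2051 is a Thursday; the first Sunday on or after it is 24 December 2051 (3 days later).
From 24 December 2051 to 24 January 2052: 7 + 24 = 31 days (rest of December, January).
31 ÷ 7 = 4 full weeks with remainder 3, so 4 more Sundays after the first → 5.

5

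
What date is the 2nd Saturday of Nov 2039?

Nov 2039 begins on a Tuesday, so the first Saturday is Nov 5 (4 days later).
The 2nd Saturday is 1 weeks later: 5 + 7 = 12.

Nov 12, 2039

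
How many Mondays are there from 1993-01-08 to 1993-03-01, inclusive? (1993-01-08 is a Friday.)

1993-01-08 is a Friday; the first Monday on or after it is 1993-01-11 (3 days later).
From 1993-01-11 to 1993-03-01: 20 + 28 + 1 = 49 days (rest of January, February, March).
49 ÷ 7 = 7 full weeks with remainder 0, so 7 more Mondays after the first → 8.

8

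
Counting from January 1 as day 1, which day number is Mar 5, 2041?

Days in months before Mar: 31 + 28 = 59.
Plus 5 days into Mar → day 64.

64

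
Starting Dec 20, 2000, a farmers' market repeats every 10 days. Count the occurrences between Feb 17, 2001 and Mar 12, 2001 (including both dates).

3

Occurrences land 10·i days after Dec 20, 2000 for i = 0, 1, 2, …
Feb 17, 2001 is 59 days after the start; 59 ÷ 10 = 5 remainder 9; since the remainder is 9, round up to i = 6. First occurrence in the window: #7 on Feb 18, 2001 (6×10 = 60 days in).
Mar 12, 2001 is 82 days after the start; 82 ÷ 10 = 8 remainder 2. Last occurrence in the window: #9 on Mar 10, 2001.
Occurrences #7 through #9: 3 in total.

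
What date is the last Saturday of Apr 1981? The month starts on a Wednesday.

Apr 25, 1981

Apr 1981 begins on a Wednesday, so the first Saturday is Apr 4 (3 days later).
Apr 1981 has 30 days. Adding weeks: 4, 11, 18, 25 — the last one ≤ 30 is the 25th.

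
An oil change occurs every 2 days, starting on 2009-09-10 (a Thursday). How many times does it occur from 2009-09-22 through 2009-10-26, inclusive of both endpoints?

18

Occurrences land 2·i days after 2009-09-10 for i = 0, 1, 2, …
2009-09-22 is 12 days after the start; 12 ÷ 2 = 6 remainder 0. First occurrence in the window: #7 on 2009-09-22 (6×2 = 12 days in).
2009-10-26 is 46 days after the start; 46 ÷ 2 = 23 remainder 0. Last occurrence in the window: #24 on 2009-10-26.
Occurrences #7 through #24: 18 in total.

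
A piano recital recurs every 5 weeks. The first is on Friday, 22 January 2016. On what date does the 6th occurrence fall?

15 July 2016

The 6th occurrence is 5 intervals after the first: 5 × 35 = 175 days after 22 January 2016.
January has 31 days — 9 days to the end of January leaves 166.
February has 29 days (137 left).
March has 31 days (106 left).
April has 30 days (76 left).
May has 31 days (45 left).
June has 30 days (15 left).
15 days into July → 15 July 2016.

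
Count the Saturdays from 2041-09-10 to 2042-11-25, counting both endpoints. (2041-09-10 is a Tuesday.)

2041-09-10 is a Tuesday; the first Saturday on or after it is 2041-09-14 (4 days later).
From 2041-09-14 to 2042-11-25: 108 + 329 = 437 days (rest of 2041, to 2042-11-25 in 2042).
437 ÷ 7 = 62 full weeks with remainder 3, so 62 more Saturdays after the first → 63.

63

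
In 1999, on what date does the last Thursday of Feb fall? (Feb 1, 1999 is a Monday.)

Feb 1999 begins on a Monday, so the first Thursday is Feb 4 (3 days later).
Feb 1999 has 28 days. Adding weeks: 4, 11, 18, 25 — the last one ≤ 28 is the 25th.

Feb 25, 1999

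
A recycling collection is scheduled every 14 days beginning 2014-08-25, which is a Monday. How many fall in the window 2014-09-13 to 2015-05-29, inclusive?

Occurrences land 14·i days after 2014-08-25 for i = 0, 1, 2, …
2014-09-13 is 19 days after the start; 19 ÷ 14 = 1 remainder 5; since the remainder is 5, round up to i = 2. First occurrence in the window: #3 on 2014-09-22 (2×14 = 28 days in).
2015-05-29 is 277 days after the start; 277 ÷ 14 = 19 remainder 11. Last occurrence in the window: #20 on 2015-05-18.
Occurrences #3 through #20: 18 in total.

18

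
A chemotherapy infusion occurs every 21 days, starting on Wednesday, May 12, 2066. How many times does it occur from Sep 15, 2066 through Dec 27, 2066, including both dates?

5

Occurrences land 21·i days after May 12, 2066 for i = 0, 1, 2, …
Sep 15, 2066 is 126 days after the start; 126 ÷ 21 = 6 remainder 0. First occurrence in the window: #7 on Sep 15, 2066 (6×21 = 126 days in).
Dec 27, 2066 is 229 days after the start; 229 ÷ 21 = 10 remainder 19. Last occurrence in the window: #11 on Dec 8, 2066.
Occurrences #7 through #11: 5 in total.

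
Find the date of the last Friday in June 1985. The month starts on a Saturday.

28 June 1985

June 1985 begins on a Saturday, so the first Friday is June 7 (6 days later).
June 1985 has 30 days. Adding weeks: 7, 14, 21, 28 — the last one ≤ 30 is the 28th.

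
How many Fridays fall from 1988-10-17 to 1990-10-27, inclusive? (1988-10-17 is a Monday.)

1988-10-17 is a Monday; the first Friday on or after it is 1988-10-21 (4 days later).
From 1988-10-21 to 1990-10-27: 71 + 365 + 300 = 736 days (rest of 1988, 1989, to 1990-10-27 in 1990).
736 ÷ 7 = 105 full weeks with remainder 1, so 105 more Fridays after the first → 106.

106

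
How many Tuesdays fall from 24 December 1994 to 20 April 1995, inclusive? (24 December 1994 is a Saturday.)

24 December 1994 is a Saturday; the first Tuesday on or after it is 27 December 1994 (3 days later).
From 27 December 1994 to 20 April 1995: 4 + 31 + 28 + 31 + 20 = 114 days (rest of December, January, February, March, April).
114 ÷ 7 = 16 full weeks with remainder 2, so 16 more Tuesdays after the first → 17.

17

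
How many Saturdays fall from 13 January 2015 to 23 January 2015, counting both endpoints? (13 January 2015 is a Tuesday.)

1

13 January 2015 is a Tuesday; the first Saturday on or after it is 17 January 2015 (4 days later).
From 17 January 2015 to 23 January 2015 is 23 − 17 = 6 days.
6 ÷ 7 = 0 full weeks with remainder 6, so 0 more Saturdays after the first → 1.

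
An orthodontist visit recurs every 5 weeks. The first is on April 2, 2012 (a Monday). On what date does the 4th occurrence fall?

July 16, 2012

The 4th occurrence is 3 intervals after the first: 3 × 35 = 105 days after April 2, 2012.
April has 30 days — 28 days to the end of April leaves 77.
May has 31 days (46 left).
June has 30 days (16 left).
16 days into July → July 16, 2012.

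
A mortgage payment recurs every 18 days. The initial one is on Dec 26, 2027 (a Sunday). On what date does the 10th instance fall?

Jun 5, 2028

The 10th occurrence is 9 intervals after the first: 9 × 18 = 162 days after Dec 26, 2027.
Dec has 31 days — 5 days to the end of Dec leaves 157.
Jan has 31 days (126 left).
Feb has 29 days (97 left).
Mar has 31 days (66 left).
Apr has 30 days (36 left).
May has 31 days (5 left).
5 days into Jun → Jun 5, 2028.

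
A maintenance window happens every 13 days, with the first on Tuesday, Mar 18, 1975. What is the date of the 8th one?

Jun 17, 1975

The 8th occurrence is 7 intervals after the first: 7 × 13 = 91 days after Mar 18, 1975.
Mar has 31 days — 13 days to the end of Mar leaves 78.
Apr has 30 days (48 left).
May has 31 days (17 left).
17 days into Jun → Jun 17, 1975.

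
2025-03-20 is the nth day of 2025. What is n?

79

Days in months before March: 31 + 28 = 59.
Plus 20 days into March → day 79.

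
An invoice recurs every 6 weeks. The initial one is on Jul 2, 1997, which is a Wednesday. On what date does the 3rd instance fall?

The 3rd occurrence is 2 intervals after the first: 2 × 42 = 84 days after Jul 2, 1997.
Jul has 31 days — 29 days to the end of Jul leaves 55.
Aug has 31 days (24 left).
24 days into Sep → Sep 24, 1997.

Sep 24, 1997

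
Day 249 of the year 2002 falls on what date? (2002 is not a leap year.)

September 6, 2002

January has 31 days (249 − 31 = 218 remain).
February has 28 days (218 − 28 = 190 remain).
March has 31 days (190 − 31 = 159 remain).
April has 30 days (159 − 30 = 129 remain).
May has 31 days (129 − 31 = 98 remain).
June has 30 days (98 − 30 = 68 remain).
July has 31 days (68 − 31 = 37 remain).
August has 31 days (37 − 31 = 6 remain).
6 into September → September 6.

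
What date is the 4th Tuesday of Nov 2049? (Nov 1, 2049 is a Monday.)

Nov 23, 2049

Nov 2049 begins on a Monday, so the first Tuesday is Nov 2 (1 day later).
The 4th Tuesday is 3 weeks later: 2 + 21 = 23.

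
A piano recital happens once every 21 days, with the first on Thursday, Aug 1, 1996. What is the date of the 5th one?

Oct 24, 1996

The 5th occurrence is 4 intervals after the first: 4 × 21 = 84 days after Aug 1, 1996.
Aug has 31 days — 30 days to the end of Aug leaves 54.
Sep has 30 days (24 left).
24 days into Oct → Oct 24, 1996.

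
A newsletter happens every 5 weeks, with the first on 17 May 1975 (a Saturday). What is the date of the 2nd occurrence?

21 June 1975

The 2nd occurrence is 1 interval after the first: 1 × 35 = 35 days after 17 May 1975.
May has 31 days — 14 days to the end of May leaves 21.
21 days into June → 21 June 1975.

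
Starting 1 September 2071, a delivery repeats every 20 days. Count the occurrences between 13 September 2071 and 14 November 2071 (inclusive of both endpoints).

Occurrences land 20·i days after 1 September 2071 for i = 0, 1, 2, …
13 September 2071 is 12 days after the start; 12 ÷ 20 = 0 remainder 12; since the remainder is 12, round up to i = 1. First occurrence in the window: #2 on 21 September 2071 (1×20 = 20 days in).
14 November 2071 is 74 days after the start; 74 ÷ 20 = 3 remainder 14. Last occurrence in the window: #4 on 31 October 2071.
Occurrences #2 through #4: 3 in total.

3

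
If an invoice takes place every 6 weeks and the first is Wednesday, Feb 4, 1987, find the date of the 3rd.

The 3rd occurrence is 2 intervals after the first: 2 × 42 = 84 days after Feb 4, 1987.
Feb has 28 days — 24 days to the end of Feb leaves 60.
Mar has 31 days (29 left).
29 days into Apr → Apr 29, 1987.

Apr 29, 1987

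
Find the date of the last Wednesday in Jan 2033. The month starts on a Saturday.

Jan 26, 2033

Jan 2033 begins on a Saturday, so the first Wednesday is Jan 5 (4 days later).
Jan 2033 has 31 days. Adding weeks: 5, 12, 19, 26 — the last one ≤ 31 is the 26th.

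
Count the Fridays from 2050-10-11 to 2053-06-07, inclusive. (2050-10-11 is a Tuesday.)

139

2050-10-11 is a Tuesday; the first Friday on or after it is 2050-10-14 (3 days later).
From 2050-10-14 to 2053-06-07: 78 + 365 + 366 + 158 = 967 days (rest of 2050, 2051, 2052, to 2053-06-07 in 2053).
967 ÷ 7 = 138 full weeks with remainder 1, so 138 more Fridays after the first → 139.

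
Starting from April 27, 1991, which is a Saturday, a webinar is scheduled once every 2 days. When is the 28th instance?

The 28th occurrence is 27 intervals after the first: 27 × 2 = 54 days after April 27, 1991.
April has 30 days — 3 days to the end of April leaves 51.
May has 31 days (20 left).
20 days into June → June 20, 1991.

June 20, 1991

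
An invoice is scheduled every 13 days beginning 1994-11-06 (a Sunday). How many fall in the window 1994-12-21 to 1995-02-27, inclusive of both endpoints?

Occurrences land 13·i days after 1994-11-06 for i = 0, 1, 2, …
1994-12-21 is 45 days after the start; 45 ÷ 13 = 3 remainder 6; since the remainder is 6, round up to i = 4. First occurrence in the window: #5 on 1994-12-28 (4×13 = 52 days in).
1995-02-27 is 113 days after the start; 113 ÷ 13 = 8 remainder 9. Last occurrence in the window: #9 on 1995-02-18.
Occurrences #5 through #9: 5 in total.

5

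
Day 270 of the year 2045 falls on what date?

27 September 2045

January has 31 days (270 − 31 = 239 remain).
February has 28 days (239 − 28 = 211 remain).
March has 31 days (211 − 31 = 180 remain).
April has 30 days (180 − 30 = 150 remain).
May has 31 days (150 − 31 = 119 remain).
June has 30 days (119 − 30 = 89 remain).
July has 31 days (89 − 31 = 58 remain).
August has 31 days (58 − 31 = 27 remain).
27 into September → September 27.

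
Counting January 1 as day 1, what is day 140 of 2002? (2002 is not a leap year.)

May 20, 2002

Jan has 31 days (140 − 31 = 109 remain).
Feb has 28 days (109 − 28 = 81 remain).
Mar has 31 days (81 − 31 = 50 remain).
Apr has 30 days (50 − 30 = 20 remain).
20 into May → May 20.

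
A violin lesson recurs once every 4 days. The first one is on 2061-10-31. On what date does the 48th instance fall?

The 48th occurrence is 47 intervals after the first: 47 × 4 = 188 days after 2061-10-31.
October has 31 days — 0 days to the end of October leaves 188.
November has 30 days (158 left).
December has 31 days (127 left).
January has 31 days (96 left).
February has 28 days (68 left).
March has 31 days (37 left).
April has 30 days (7 left).
7 days into May → 2062-05-07.

2062-05-07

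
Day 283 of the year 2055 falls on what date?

2055-10-10

January has 31 days (283 − 31 = 252 remain).
February has 28 days (252 − 28 = 224 remain).
March has 31 days (224 − 31 = 193 remain).
April has 30 days (193 − 30 = 163 remain).
May has 31 days (163 − 31 = 132 remain).
June has 30 days (132 − 30 = 102 remain).
July has 31 days (102 − 31 = 71 remain).
August has 31 days (71 − 31 = 40 remain).
September has 30 days (40 − 30 = 10 remain).
10 into October → October 10.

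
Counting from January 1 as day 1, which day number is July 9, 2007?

190

Days in months before July: 31 + 28 + 31 + 30 + 31 + 30 = 181.
Plus 9 days into July → day 190.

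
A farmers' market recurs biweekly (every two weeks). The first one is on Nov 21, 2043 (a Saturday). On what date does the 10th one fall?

The 10th occurrence is 9 intervals after the first: 9 × 14 = 126 days after Nov 21, 2043.
Nov has 30 days — 9 days to the end of Nov leaves 117.
Dec has 31 days (86 left).
Jan has 31 days (55 left).
Feb has 29 days (26 left).
26 days into Mar → Mar 26, 2044.

Mar 26, 2044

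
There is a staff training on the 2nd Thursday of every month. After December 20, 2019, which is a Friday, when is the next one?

January 9, 2020

December 2019 starts on a Sunday; its first Thursday is the 5th, so the 2nd Thursday is the 12th — December 12, 2019.
That is not after December 20, 2019, so look at January 2020.
January 2020 starts on a Wednesday; its first Thursday is the 2nd, so the 2nd Thursday is the 9th — January 9, 2020.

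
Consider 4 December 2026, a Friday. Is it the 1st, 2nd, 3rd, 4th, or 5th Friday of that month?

1st

Day 4 falls in week ⌈4/7⌉ of the month.
Days 1–7 hold the 1st Friday, 8–14 the 2nd, 15–21 the 3rd, 22–28 the 4th, 29–31 the 5th.
4 is in the range for the 1st.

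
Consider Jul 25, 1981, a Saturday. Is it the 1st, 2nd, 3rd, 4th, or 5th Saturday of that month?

Day 25 falls in week ⌈25/7⌉ of the month.
Days 1–7 hold the 1st Saturday, 8–14 the 2nd, 15–21 the 3rd, 22–28 the 4th, 29–31 the 5th.
25 is in the range for the 4th.

4th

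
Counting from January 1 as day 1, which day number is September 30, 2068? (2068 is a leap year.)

274

Days in months before September: 31 + 29 + 31 + 30 + 31 + 30 + 31 + 31 = 244.
Plus 30 days into September → day 274.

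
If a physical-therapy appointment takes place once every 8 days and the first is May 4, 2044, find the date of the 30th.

December 22, 2044

The 30th occurrence is 29 intervals after the first: 29 × 8 = 232 days after May 4, 2044.
May has 31 days — 27 days to the end of May leaves 205.
June has 30 days (175 left).
July has 31 days (144 left).
August has 31 days (113 left).
September has 30 days (83 left).
October has 31 days (52 left).
November has 30 days (22 left).
22 days into December → December 22, 2044.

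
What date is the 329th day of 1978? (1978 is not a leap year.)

January has 31 days (329 − 31 = 298 remain).
February has 28 days (298 − 28 = 270 remain).
March has 31 days (270 − 31 = 239 remain).
April has 30 days (239 − 30 = 209 remain).
May has 31 days (209 − 31 = 178 remain).
June has 30 days (178 − 30 = 148 remain).
July has 31 days (148 − 31 = 117 remain).
August has 31 days (117 − 31 = 86 remain).
September has 30 days (86 − 30 = 56 remain).
October has 31 days (56 − 31 = 25 remain).
25 into November → November 25.

1978-11-25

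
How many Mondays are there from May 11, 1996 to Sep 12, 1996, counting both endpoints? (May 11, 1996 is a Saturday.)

18

May 11, 1996 is a Saturday; the first Monday on or after it is May 13, 1996 (2 days later).
From May 13, 1996 to Sep 12, 1996: 18 + 30 + 31 + 31 + 12 = 122 days (rest of May, Jun, Jul, Aug, Sep).
122 ÷ 7 = 17 full weeks with remainder 3, so 17 more Mondays after the first → 18.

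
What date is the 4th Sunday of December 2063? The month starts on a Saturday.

December 23, 2063

December 2063 begins on a Saturday, so the first Sunday is December 2 (1 day later).
The 4th Sunday is 3 weeks later: 2 + 21 = 23.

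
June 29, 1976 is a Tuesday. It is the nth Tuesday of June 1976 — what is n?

Day 29 falls in week ⌈29/7⌉ of the month.
Days 1–7 hold the 1st Tuesday, 8–14 the 2nd, 15–21 the 3rd, 22–28 the 4th, 29–31 the 5th.
29 is in the range for the 5th.

5th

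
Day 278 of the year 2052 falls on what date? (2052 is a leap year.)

2052-10-04

January has 31 days (278 − 31 = 247 remain).
February has 29 days (247 − 29 = 218 remain).
March has 31 days (218 − 31 = 187 remain).
April has 30 days (187 − 30 = 157 remain).
May has 31 days (157 − 31 = 126 remain).
June has 30 days (126 − 30 = 96 remain).
July has 31 days (96 − 31 = 65 remain).
August has 31 days (65 − 31 = 34 remain).
September has 30 days (34 − 30 = 4 remain).
4 into October → October 4.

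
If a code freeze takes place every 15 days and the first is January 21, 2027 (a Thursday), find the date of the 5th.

The 5th occurrence is 4 intervals after the first: 4 × 15 = 60 days after January 21, 2027.
January has 31 days — 10 days to the end of January leaves 50.
February has 28 days (22 left).
22 days into March → March 22, 2027.

March 22, 2027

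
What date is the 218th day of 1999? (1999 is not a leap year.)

1999-08-06

January has 31 days (218 − 31 = 187 remain).
February has 28 days (187 − 28 = 159 remain).
March has 31 days (159 − 31 = 128 remain).
April has 30 days (128 − 30 = 98 remain).
May has 31 days (98 − 31 = 67 remain).
June has 30 days (67 − 30 = 37 remain).
July has 31 days (37 − 31 = 6 remain).
6 into August → August 6.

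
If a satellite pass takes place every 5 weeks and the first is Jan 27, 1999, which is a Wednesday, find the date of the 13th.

Mar 22, 2000

The 13th occurrence is 12 intervals after the first: 12 × 35 = 420 days after Jan 27, 1999.
Jan has 31 days — 4 days to the end of Jan leaves 416.
From end of Jan to end of 1999 is 334 days (82 left).
Jan has 31 days (51 left).
Feb has 29 days (22 left).
22 days into Mar → Mar 22, 2000.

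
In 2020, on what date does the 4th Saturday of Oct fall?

Oct 24, 2020

The first Saturday of Oct 2020 is Oct 3.
The 4th Saturday is 3 weeks later: 3 + 21 = 24.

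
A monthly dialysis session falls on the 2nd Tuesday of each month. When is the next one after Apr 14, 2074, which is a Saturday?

May 8, 2074

Apr 2074 starts on a Sunday; its first Tuesday is the 3rd, so the 2nd Tuesday is the 10th — Apr 10, 2074.
That is not after Apr 14, 2074, so look at May 2074.
May 2074 starts on a Tuesday; its first Tuesday is the 1st, so the 2nd Tuesday is the 8th — May 8, 2074.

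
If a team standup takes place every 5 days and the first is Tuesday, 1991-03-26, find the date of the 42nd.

1991-10-17

The 42nd occurrence is 41 intervals after the first: 41 × 5 = 205 days after 1991-03-26.
March has 31 days — 5 days to the end of March leaves 200.
April has 30 days (170 left).
May has 31 days (139 left).
June has 30 days (109 left).
July has 31 days (78 left).
August has 31 days (47 left).
September has 30 days (17 left).
17 days into October → 1991-10-17.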